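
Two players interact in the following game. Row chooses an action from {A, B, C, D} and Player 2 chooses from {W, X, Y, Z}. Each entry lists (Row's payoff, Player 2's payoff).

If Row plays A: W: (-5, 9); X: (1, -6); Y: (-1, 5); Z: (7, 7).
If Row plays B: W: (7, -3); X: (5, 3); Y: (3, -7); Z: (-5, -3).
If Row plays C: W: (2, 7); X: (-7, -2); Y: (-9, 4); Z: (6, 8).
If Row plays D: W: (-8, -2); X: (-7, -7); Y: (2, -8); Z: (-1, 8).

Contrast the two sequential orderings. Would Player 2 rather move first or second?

second

If Row leads: Player 2's best replies are A→W, B→X, C→Z, D→Z; Row's induced payoffs -5, 5, 6, -1; outcome (C, Z), payoffs (6, 8).
If Player 2 leads: Row's best replies are W→B, X→B, Y→B, Z→A; Player 2's induced payoffs -3, 3, -7, 7; outcome (A, Z), payoffs (7, 7).
Player 2 gets 7 moving first and 8 moving second, so Player 2 prefers to move second.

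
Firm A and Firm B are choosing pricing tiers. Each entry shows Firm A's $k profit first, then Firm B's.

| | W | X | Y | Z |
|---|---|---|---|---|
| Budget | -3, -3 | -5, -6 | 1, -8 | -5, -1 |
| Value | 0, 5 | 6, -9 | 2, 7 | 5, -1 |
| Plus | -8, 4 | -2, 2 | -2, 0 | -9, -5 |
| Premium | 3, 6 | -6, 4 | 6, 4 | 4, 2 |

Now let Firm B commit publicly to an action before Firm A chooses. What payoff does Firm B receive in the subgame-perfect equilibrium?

Firm A best-responds to each possible Firm B move:
- W → Firm A plays Premium (best of -3, 0, -8, 3); Firm B gets 6.
- X → Firm A plays Value (best of -5, 6, -2, -6); Firm B gets -9.
- Y → Firm A plays Premium (best of 1, 2, -2, 6); Firm B gets 4.
- Z → Firm A plays Value (best of -5, 5, -9, 4); Firm B gets -1.
Firm B's induced payoffs are 6, -9, 4, -1, so Firm B commits to W. Subgame-perfect outcome: (Premium, W) with payoffs (3, 6).

6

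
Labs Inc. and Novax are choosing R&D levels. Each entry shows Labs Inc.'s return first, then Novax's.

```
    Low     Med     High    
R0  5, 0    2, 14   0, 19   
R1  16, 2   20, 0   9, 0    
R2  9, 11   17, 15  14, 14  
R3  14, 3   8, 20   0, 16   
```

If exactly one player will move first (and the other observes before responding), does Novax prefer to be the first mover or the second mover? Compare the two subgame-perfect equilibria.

second

If Labs Inc. leads: Novax's best replies are R0→High, R1→Low, R2→Med, R3→Med; Labs Inc.'s induced payoffs 0, 16, 17, 8; outcome (R2, Med), payoffs (17, 15).
If Novax leads: Labs Inc.'s best replies are Low→R1, Med→R1, High→R2; Novax's induced payoffs 2, 0, 14; outcome (R2, High), payoffs (14, 14).
Novax gets 14 moving first and 15 moving second, so Novax prefers to move second.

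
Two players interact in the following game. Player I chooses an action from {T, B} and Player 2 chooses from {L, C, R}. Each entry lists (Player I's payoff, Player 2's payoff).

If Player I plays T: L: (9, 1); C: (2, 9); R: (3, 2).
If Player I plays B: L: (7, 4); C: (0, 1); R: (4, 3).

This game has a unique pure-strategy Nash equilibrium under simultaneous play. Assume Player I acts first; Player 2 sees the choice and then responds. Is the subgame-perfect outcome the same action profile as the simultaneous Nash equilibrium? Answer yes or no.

no

Player 2 best-responds to each possible Player I move:
- T: BR = C, leader payoff 2.
- B: BR = L, leader payoff 7.
Player I's induced payoffs are 2, 7, so Player I commits to B. Subgame-perfect outcome: (B, L) with payoffs (7, 4).
Now find the simultaneous Nash equilibrium.
Player I's best replies: L→T; C→T; R→B.
Player 2's best replies: T→C; B→L.
The unique mutual best reply is (T, C), giving (2, 9).
Sequential outcome (B, L) differs from the Nash profile (T, C).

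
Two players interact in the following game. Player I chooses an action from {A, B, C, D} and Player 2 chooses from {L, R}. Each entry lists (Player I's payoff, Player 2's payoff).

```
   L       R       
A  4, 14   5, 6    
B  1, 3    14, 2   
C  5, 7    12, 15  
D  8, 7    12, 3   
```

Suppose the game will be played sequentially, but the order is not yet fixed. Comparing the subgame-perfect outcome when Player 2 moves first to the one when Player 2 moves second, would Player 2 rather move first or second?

If Player I leads: Player 2's best replies are A→L, B→L, C→R, D→L; Player I's induced payoffs 4, 1, 12, 8; outcome (C, R), payoffs (12, 15).
If Player 2 leads: Player I's best replies are L→D, R→B; Player 2's induced payoffs 7, 2; outcome (D, L), payoffs (8, 7).
Player 2 gets 7 moving first and 15 moving second, so Player 2 prefers to move second.

second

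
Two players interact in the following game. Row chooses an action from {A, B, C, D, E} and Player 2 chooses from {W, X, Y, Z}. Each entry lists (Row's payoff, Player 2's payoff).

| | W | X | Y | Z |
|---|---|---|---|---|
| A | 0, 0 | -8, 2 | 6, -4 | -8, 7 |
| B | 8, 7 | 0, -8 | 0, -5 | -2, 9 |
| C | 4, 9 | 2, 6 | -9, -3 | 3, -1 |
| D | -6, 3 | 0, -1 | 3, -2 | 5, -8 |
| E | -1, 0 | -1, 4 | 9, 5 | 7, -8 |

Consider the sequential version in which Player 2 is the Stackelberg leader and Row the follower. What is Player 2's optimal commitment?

W

Row best-responds to each possible Player 2 move:
- W → Row plays B (best of 0, 8, 4, -6, -1); Player 2 gets 7.
- X → Row plays C (best of -8, 0, 2, 0, -1); Player 2 gets 6.
- Y → Row plays E (best of 6, 0, -9, 3, 9); Player 2 gets 5.
- Z → Row plays E (best of -8, -2, 3, 5, 7); Player 2 gets -8.
Among 7, 6, 5, -8, the best is 7 at W. Subgame-perfect outcome: (B, W) with payoffs (8, 7).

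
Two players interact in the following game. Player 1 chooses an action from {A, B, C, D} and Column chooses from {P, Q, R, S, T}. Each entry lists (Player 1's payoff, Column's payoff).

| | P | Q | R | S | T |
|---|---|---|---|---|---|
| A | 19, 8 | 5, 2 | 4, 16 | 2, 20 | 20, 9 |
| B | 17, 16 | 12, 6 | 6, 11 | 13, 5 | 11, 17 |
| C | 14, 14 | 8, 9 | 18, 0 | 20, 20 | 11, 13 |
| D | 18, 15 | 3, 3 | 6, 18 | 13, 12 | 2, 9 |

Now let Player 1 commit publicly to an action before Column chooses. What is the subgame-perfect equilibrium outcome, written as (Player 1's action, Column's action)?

(C, S)

Backward induction with Player 1 moving first.
- A: BR = S, leader payoff 2.
- B: BR = T, leader payoff 11.
- C: BR = S, leader payoff 20.
- D: BR = R, leader payoff 6.
Player 1's induced payoffs are 2, 11, 20, 6, so Player 1 commits to C. Subgame-perfect outcome: (C, S) with payoffs (20, 20).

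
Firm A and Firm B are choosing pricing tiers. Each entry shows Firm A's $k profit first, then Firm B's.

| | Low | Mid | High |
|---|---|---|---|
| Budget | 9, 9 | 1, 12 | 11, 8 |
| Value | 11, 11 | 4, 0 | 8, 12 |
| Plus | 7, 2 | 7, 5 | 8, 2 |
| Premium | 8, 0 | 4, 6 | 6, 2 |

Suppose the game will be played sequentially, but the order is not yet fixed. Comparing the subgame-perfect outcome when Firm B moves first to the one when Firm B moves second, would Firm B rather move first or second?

second

If Firm A leads: Firm B's best replies are Budget→Mid, Value→High, Plus→Mid, Premium→Mid; Firm A's induced payoffs 1, 8, 7, 4; outcome (Value, High), payoffs (8, 12).
If Firm B leads: Firm A's best replies are Low→Value, Mid→Plus, High→Budget; Firm B's induced payoffs 11, 5, 8; outcome (Value, Low), payoffs (11, 11).
Firm B gets 11 moving first and 12 moving second, so Firm B prefers to move second.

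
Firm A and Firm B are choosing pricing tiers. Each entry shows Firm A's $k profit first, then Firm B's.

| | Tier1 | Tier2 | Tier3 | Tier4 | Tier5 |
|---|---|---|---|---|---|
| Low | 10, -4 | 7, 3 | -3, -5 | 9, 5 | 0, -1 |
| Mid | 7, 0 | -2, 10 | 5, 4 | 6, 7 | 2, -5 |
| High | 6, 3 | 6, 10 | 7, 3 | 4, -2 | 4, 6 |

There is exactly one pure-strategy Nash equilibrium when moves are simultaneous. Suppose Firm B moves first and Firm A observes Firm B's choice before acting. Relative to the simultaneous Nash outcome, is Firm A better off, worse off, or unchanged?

worse off

Backward induction with Firm B moving first.
- Tier1: BR = Low, leader payoff -4.
- Tier2: BR = Low, leader payoff 3.
- Tier3: BR = High, leader payoff 3.
- Tier4: BR = Low, leader payoff 5.
- Tier5: BR = High, leader payoff 6.
Firm B's induced payoffs are -4, 3, 3, 5, 6, so Firm B commits to Tier5. Subgame-perfect outcome: (High, Tier5) with payoffs (4, 6).
Now find the simultaneous Nash equilibrium.
Firm A's best replies: Tier1→Low; Tier2→Low; Tier3→High; Tier4→Low; Tier5→High.
Firm B's best replies: Low→Tier4; Mid→Tier2; High→Tier2.
Only (Low, Tier4) has each player best-responding; Nash payoffs (9, 5).
Firm A earns 4 sequentially versus 9 at the Nash outcome: worse off.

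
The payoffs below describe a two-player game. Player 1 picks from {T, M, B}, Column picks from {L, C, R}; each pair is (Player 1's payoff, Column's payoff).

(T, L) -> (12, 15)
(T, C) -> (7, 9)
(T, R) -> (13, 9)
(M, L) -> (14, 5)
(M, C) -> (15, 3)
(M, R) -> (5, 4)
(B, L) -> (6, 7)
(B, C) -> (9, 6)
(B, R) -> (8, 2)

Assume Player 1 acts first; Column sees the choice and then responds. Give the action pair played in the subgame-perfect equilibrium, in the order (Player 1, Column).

(M, L)

Backward induction with Player 1 moving first.
- T: Column compares 15, 9, 9 and picks L; Player 1 would get 12.
- M: Column compares 5, 3, 4 and picks L; Player 1 would get 14.
- B: Column compares 7, 6, 2 and picks L; Player 1 would get 6.
Among 12, 14, 6, the best is 14 at M. Subgame-perfect outcome: (M, L) with payoffs (14, 5).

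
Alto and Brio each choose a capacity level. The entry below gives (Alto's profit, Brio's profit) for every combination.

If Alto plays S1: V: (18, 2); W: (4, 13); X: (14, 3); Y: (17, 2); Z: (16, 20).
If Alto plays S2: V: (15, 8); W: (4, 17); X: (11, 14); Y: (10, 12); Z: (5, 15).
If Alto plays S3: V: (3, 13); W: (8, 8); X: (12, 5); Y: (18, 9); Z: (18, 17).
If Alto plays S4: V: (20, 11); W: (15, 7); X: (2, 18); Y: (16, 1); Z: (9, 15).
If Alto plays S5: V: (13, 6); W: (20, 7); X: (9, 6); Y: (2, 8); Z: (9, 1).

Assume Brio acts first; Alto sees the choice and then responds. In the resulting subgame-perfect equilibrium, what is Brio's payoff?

17

Alto best-responds to each possible Brio move:
- V → Alto plays S4 (best of 18, 15, 3, 20, 13); Brio gets 11.
- W → Alto plays S5 (best of 4, 4, 8, 15, 20); Brio gets 7.
- X → Alto plays S1 (best of 14, 11, 12, 2, 9); Brio gets 3.
- Y → Alto plays S3 (best of 17, 10, 18, 16, 2); Brio gets 9.
- Z → Alto plays S3 (best of 16, 5, 18, 9, 9); Brio gets 17.
Maximizing over 11, 7, 3, 9, 17, Brio chooses Z. Subgame-perfect outcome: (S3, Z) with payoffs (18, 17).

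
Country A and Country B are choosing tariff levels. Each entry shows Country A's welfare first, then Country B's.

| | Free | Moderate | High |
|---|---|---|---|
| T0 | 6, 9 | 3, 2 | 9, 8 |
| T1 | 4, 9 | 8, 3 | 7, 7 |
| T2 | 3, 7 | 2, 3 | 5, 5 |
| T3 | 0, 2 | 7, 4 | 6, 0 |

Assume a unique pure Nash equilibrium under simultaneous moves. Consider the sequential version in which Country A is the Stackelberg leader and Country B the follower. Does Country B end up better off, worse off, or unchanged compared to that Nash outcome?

Country B best-responds to each possible Country A move:
- T0: Country B compares 9, 2, 8 and picks Free; Country A would get 6.
- T1: Country B compares 9, 3, 7 and picks Free; Country A would get 4.
- T2: Country B compares 7, 3, 5 and picks Free; Country A would get 3.
- T3: Country B compares 2, 4, 0 and picks Moderate; Country A would get 7.
Country A's induced payoffs are 6, 4, 3, 7, so Country A commits to T3. Subgame-perfect outcome: (T3, Moderate) with payoffs (7, 4).
Now find the simultaneous Nash equilibrium.
Country A's best replies: Free→T0; Moderate→T1; High→T0.
Country B's best replies: T0→Free; T1→Free; T2→Free; T3→Moderate.
Only (T0, Free) has each player best-responding; Nash payoffs (6, 9).
Country B earns 4 sequentially versus 9 at the Nash outcome: worse off.

worse off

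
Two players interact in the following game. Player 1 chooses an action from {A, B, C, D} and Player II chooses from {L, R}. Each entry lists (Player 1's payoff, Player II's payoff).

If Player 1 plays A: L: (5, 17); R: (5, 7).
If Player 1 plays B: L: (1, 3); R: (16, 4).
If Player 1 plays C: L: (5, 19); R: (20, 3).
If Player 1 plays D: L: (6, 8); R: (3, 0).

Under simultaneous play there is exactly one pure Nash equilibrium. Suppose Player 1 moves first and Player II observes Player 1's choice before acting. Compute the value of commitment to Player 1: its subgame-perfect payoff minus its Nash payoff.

Work backward from Player II's decision.
- A → Player II plays L (best of 17, 7); Player 1 gets 5.
- B → Player II plays R (best of 3, 4); Player 1 gets 16.
- C → Player II plays L (best of 19, 3); Player 1 gets 5.
- D → Player II plays L (best of 8, 0); Player 1 gets 6.
Among 5, 16, 5, 6, the best is 16 at B. Subgame-perfect outcome: (B, R) with payoffs (16, 4).
For the simultaneous game, intersect best replies.
Player 1's best replies: L→D; R→C.
Player II's best replies: A→L; B→R; C→L; D→L.
Only (D, L) has each player best-responding; Nash payoffs (6, 8).
Player 1's commitment gain: 16 − 6 = 10.

10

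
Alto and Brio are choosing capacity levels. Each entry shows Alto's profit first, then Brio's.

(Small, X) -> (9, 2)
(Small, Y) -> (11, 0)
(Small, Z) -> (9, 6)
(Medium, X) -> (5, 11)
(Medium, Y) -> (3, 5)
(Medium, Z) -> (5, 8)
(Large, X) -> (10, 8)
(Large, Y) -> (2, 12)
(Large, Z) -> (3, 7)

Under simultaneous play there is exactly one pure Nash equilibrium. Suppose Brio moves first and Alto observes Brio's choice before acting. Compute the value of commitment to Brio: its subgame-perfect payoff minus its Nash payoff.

Alto best-responds to each possible Brio move:
- X: Alto compares 9, 5, 10 and picks Large; Brio would get 8.
- Y: Alto compares 11, 3, 2 and picks Small; Brio would get 0.
- Z: Alto compares 9, 5, 3 and picks Small; Brio would get 6.
Among 8, 0, 6, the best is 8 at X. Subgame-perfect outcome: (Large, X) with payoffs (10, 8).
Under simultaneous play:
Alto's best replies: X→Large; Y→Small; Z→Small.
Brio's best replies: Small→Z; Medium→X; Large→Y.
Only (Small, Z) has each player best-responding; Nash payoffs (9, 6).
Brio's commitment gain: 8 − 6 = 2.

2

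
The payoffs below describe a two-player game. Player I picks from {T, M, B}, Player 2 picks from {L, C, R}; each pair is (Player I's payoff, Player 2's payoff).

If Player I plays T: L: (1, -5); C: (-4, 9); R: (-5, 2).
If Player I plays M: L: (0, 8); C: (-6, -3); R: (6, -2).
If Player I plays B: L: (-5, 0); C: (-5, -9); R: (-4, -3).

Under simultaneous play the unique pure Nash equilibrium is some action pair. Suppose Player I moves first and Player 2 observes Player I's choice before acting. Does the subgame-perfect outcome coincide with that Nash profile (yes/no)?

Work backward from Player 2's decision.
- T: BR = C, leader payoff -4.
- M: BR = L, leader payoff 0.
- B: BR = L, leader payoff -5.
Player I's induced payoffs are -4, 0, -5, so Player I commits to M. Subgame-perfect outcome: (M, L) with payoffs (0, 8).
Now find the simultaneous Nash equilibrium.
Player I's best replies: L→T; C→T; R→M.
Player 2's best replies: T→C; M→L; B→L.
The unique mutual best reply is (T, C), giving (-4, 9).
Sequential outcome (M, L) differs from the Nash profile (T, C).

no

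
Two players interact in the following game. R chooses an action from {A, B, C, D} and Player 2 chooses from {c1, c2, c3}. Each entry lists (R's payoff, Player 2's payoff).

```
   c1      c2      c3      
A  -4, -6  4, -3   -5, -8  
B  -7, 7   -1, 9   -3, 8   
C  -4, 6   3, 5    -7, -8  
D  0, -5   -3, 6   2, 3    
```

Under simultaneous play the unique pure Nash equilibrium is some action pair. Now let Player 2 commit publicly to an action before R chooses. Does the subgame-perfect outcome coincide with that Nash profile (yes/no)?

no

Solve by backward induction (Player 2 leads).
- c1: BR = D, leader payoff -5.
- c2: BR = A, leader payoff -3.
- c3: BR = D, leader payoff 3.
Maximizing over -5, -3, 3, Player 2 chooses c3. Subgame-perfect outcome: (D, c3) with payoffs (2, 3).
Under simultaneous play:
R's best replies: c1→D; c2→A; c3→D.
Player 2's best replies: A→c2; B→c2; C→c1; D→c2.
The unique mutual best reply is (A, c2), giving (4, -3).
Sequential outcome (D, c3) differs from the Nash profile (A, c2).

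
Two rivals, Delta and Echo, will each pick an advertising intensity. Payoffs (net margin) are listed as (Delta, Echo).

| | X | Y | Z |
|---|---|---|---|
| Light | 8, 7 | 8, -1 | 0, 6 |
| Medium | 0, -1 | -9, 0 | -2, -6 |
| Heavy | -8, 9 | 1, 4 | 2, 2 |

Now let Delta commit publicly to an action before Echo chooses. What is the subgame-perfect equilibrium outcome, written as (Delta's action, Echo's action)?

(Light, X)

Work backward from Echo's decision.
- Light: BR = X, leader payoff 8.
- Medium: BR = Y, leader payoff -9.
- Heavy: BR = X, leader payoff -8.
Delta's induced payoffs are 8, -9, -8, so Delta commits to Light. Subgame-perfect outcome: (Light, X) with payoffs (8, 7).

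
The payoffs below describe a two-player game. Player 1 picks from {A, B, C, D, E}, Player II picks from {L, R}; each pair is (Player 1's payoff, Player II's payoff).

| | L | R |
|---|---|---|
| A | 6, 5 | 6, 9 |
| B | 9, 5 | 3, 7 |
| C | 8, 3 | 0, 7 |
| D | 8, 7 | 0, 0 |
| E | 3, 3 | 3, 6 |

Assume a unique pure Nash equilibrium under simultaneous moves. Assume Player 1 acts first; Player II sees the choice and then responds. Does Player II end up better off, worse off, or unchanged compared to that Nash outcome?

Player II best-responds to each possible Player 1 move:
- A → Player II plays R (best of 5, 9); Player 1 gets 6.
- B → Player II plays R (best of 5, 7); Player 1 gets 3.
- C → Player II plays R (best of 3, 7); Player 1 gets 0.
- D → Player II plays L (best of 7, 0); Player 1 gets 8.
- E → Player II plays R (best of 3, 6); Player 1 gets 3.
Player 1's induced payoffs are 6, 3, 0, 8, 3, so Player 1 commits to D. Subgame-perfect outcome: (D, L) with payoffs (8, 7).
For the simultaneous game, intersect best replies.
Player 1's best replies: L→B; R→A.
Player II's best replies: A→R; B→R; C→R; D→L; E→R.
The unique mutual best reply is (A, R), giving (6, 9).
Player II earns 7 sequentially versus 9 at the Nash outcome: worse off.

worse off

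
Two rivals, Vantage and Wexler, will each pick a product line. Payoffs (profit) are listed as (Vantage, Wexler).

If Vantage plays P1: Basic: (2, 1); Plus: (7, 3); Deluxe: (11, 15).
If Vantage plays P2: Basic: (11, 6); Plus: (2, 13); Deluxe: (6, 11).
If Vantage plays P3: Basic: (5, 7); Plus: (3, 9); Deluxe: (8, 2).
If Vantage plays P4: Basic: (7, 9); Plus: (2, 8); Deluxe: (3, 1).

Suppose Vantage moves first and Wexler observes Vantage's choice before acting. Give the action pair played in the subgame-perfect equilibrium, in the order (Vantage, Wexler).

Backward induction with Vantage moving first.
- P1 → Wexler plays Deluxe (best of 1, 3, 15); Vantage gets 11.
- P2 → Wexler plays Plus (best of 6, 13, 11); Vantage gets 2.
- P3 → Wexler plays Plus (best of 7, 9, 2); Vantage gets 3.
- P4 → Wexler plays Basic (best of 9, 8, 1); Vantage gets 7.
Maximizing over 11, 2, 3, 7, Vantage chooses P1. Subgame-perfect outcome: (P1, Deluxe) with payoffs (11, 15).

(P1, Deluxe)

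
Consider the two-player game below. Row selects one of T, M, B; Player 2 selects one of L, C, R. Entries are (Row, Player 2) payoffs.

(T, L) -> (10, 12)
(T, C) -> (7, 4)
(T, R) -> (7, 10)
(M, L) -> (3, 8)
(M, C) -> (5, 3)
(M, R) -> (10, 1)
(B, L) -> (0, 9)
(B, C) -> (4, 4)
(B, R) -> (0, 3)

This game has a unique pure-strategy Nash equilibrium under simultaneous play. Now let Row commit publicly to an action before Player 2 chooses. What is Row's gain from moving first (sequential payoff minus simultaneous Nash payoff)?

0

Work backward from Player 2's decision.
- T → Player 2 plays L (best of 12, 4, 10); Row gets 10.
- M → Player 2 plays L (best of 8, 3, 1); Row gets 3.
- B → Player 2 plays L (best of 9, 4, 3); Row gets 0.
Among 10, 3, 0, the best is 10 at T. Subgame-perfect outcome: (T, L) with payoffs (10, 12).
Now find the simultaneous Nash equilibrium.
Row's best replies: L→T; C→T; R→M.
Player 2's best replies: T→L; M→L; B→L.
Only (T, L) has each player best-responding; Nash payoffs (10, 12).
Row's commitment gain: 10 − 10 = 0.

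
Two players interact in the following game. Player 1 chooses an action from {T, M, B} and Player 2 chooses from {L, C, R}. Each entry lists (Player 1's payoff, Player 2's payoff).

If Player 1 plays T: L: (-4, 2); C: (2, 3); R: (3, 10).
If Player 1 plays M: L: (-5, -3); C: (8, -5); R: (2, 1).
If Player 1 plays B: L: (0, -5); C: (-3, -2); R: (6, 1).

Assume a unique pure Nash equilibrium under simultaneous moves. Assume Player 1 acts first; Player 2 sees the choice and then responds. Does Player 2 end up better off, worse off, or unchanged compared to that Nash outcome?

unchanged

Work backward from Player 2's decision.
- T: BR = R, leader payoff 3.
- M: BR = R, leader payoff 2.
- B: BR = R, leader payoff 6.
Maximizing over 3, 2, 6, Player 1 chooses B. Subgame-perfect outcome: (B, R) with payoffs (6, 1).
Under simultaneous play:
Player 1's best replies: L→B; C→M; R→B.
Player 2's best replies: T→R; M→R; B→R.
The unique mutual best reply is (B, R), giving (6, 1).
Player 2 earns 1 sequentially versus 1 at the Nash outcome: unchanged.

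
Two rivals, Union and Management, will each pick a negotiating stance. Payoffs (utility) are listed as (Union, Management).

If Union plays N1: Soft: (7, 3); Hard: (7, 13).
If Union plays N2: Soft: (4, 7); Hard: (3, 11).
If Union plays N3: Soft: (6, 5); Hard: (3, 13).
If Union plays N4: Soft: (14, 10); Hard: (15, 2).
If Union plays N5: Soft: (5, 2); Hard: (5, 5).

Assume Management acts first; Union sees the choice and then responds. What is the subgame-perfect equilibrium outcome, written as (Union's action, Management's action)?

(N4, Soft)

Work backward from Union's decision.
- Soft: Union compares 7, 4, 6, 14, 5 and picks N4; Management would get 10.
- Hard: Union compares 7, 3, 3, 15, 5 and picks N4; Management would get 2.
Management's induced payoffs are 10, 2, so Management commits to Soft. Subgame-perfect outcome: (N4, Soft) with payoffs (14, 10).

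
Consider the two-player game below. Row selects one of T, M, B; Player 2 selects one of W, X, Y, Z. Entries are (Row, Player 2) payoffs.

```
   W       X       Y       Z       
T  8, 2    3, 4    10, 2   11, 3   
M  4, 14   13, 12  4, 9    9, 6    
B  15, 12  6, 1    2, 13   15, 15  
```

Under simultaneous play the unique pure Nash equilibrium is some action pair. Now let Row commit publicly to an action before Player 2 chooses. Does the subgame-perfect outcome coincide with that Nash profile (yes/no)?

Work backward from Player 2's decision.
- T: BR = X, leader payoff 3.
- M: BR = W, leader payoff 4.
- B: BR = Z, leader payoff 15.
Among 3, 4, 15, the best is 15 at B. Subgame-perfect outcome: (B, Z) with payoffs (15, 15).
Under simultaneous play:
Row's best replies: W→B; X→M; Y→T; Z→B.
Player 2's best replies: T→X; M→W; B→Z.
Only (B, Z) has each player best-responding; Nash payoffs (15, 15).
Sequential outcome (B, Z) coincides with the Nash profile (B, Z).

yes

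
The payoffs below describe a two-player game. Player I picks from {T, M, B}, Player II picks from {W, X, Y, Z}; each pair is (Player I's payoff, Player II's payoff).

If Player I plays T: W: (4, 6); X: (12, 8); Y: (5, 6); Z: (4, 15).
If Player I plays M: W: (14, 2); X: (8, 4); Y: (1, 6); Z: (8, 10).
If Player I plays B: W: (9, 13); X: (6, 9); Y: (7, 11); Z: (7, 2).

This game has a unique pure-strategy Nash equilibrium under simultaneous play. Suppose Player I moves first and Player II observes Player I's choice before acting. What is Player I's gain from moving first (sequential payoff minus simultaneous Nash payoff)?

Backward induction with Player I moving first.
- T: BR = Z, leader payoff 4.
- M: BR = Z, leader payoff 8.
- B: BR = W, leader payoff 9.
Maximizing over 4, 8, 9, Player I chooses B. Subgame-perfect outcome: (B, W) with payoffs (9, 13).
For the simultaneous game, intersect best replies.
Player I's best replies: W→M; X→T; Y→B; Z→M.
Player II's best replies: T→Z; M→Z; B→W.
The unique mutual best reply is (M, Z), giving (8, 10).
Player I's commitment gain: 9 − 8 = 1.

1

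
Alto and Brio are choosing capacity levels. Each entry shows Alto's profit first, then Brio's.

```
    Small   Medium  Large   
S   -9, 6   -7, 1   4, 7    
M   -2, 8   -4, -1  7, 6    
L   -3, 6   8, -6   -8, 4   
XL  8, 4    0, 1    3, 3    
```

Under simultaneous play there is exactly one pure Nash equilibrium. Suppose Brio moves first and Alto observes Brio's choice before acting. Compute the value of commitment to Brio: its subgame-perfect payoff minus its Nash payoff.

Work backward from Alto's decision.
- Small: Alto compares -9, -2, -3, 8 and picks XL; Brio would get 4.
- Medium: Alto compares -7, -4, 8, 0 and picks L; Brio would get -6.
- Large: Alto compares 4, 7, -8, 3 and picks M; Brio would get 6.
Among 4, -6, 6, the best is 6 at Large. Subgame-perfect outcome: (M, Large) with payoffs (7, 6).
Now find the simultaneous Nash equilibrium.
Alto's best replies: Small→XL; Medium→L; Large→M.
Brio's best replies: S→Large; M→Small; L→Small; XL→Small.
The unique mutual best reply is (XL, Small), giving (8, 4).
Brio's commitment gain: 6 − 4 = 2.

2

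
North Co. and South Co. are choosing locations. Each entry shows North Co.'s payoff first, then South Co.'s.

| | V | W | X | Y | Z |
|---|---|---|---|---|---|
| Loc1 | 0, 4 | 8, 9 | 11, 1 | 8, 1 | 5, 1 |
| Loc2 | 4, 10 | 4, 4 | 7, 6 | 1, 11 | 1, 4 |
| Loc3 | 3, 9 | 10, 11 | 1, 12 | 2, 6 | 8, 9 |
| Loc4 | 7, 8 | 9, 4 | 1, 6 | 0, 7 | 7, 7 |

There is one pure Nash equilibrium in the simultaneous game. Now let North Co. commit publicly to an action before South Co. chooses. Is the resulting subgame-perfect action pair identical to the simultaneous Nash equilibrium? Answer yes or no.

Backward induction with North Co. moving first.
- Loc1 → South Co. plays W (best of 4, 9, 1, 1, 1); North Co. gets 8.
- Loc2 → South Co. plays Y (best of 10, 4, 6, 11, 4); North Co. gets 1.
- Loc3 → South Co. plays X (best of 9, 11, 12, 6, 9); North Co. gets 1.
- Loc4 → South Co. plays V (best of 8, 4, 6, 7, 7); North Co. gets 7.
Among 8, 1, 1, 7, the best is 8 at Loc1. Subgame-perfect outcome: (Loc1, W) with payoffs (8, 9).
Now find the simultaneous Nash equilibrium.
North Co.'s best replies: V→Loc4; W→Loc3; X→Loc1; Y→Loc1; Z→Loc3.
South Co.'s best replies: Loc1→W; Loc2→Y; Loc3→X; Loc4→V.
Only (Loc4, V) has each player best-responding; Nash payoffs (7, 8).
Sequential outcome (Loc1, W) differs from the Nash profile (Loc4, V).

no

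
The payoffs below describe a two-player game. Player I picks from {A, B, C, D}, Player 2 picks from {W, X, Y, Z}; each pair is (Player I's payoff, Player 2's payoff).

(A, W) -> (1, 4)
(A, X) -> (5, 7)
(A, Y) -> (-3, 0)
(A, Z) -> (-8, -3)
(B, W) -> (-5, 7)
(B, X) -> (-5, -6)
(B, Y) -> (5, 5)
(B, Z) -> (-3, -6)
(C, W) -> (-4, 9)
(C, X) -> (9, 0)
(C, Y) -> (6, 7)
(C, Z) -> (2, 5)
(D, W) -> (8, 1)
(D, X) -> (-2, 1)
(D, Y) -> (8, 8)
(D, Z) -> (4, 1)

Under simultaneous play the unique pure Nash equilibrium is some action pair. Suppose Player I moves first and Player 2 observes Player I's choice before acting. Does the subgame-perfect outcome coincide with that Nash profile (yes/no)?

yes

Player 2 best-responds to each possible Player I move:
- A → Player 2 plays X (best of 4, 7, 0, -3); Player I gets 5.
- B → Player 2 plays W (best of 7, -6, 5, -6); Player I gets -5.
- C → Player 2 plays W (best of 9, 0, 7, 5); Player I gets -4.
- D → Player 2 plays Y (best of 1, 1, 8, 1); Player I gets 8.
Among 5, -5, -4, 8, the best is 8 at D. Subgame-perfect outcome: (D, Y) with payoffs (8, 8).
Now find the simultaneous Nash equilibrium.
Player I's best replies: W→D; X→C; Y→D; Z→D.
Player 2's best replies: A→X; B→W; C→W; D→Y.
Only (D, Y) has each player best-responding; Nash payoffs (8, 8).
Sequential outcome (D, Y) coincides with the Nash profile (D, Y).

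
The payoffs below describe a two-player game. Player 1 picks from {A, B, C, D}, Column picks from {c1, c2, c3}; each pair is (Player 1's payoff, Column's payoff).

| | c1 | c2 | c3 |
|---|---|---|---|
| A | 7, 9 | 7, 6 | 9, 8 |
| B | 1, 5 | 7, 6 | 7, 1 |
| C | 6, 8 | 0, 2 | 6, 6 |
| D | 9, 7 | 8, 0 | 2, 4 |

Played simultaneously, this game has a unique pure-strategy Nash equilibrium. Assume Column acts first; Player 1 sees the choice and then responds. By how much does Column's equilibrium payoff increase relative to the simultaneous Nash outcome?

Work backward from Player 1's decision.
- c1 → Player 1 plays D (best of 7, 1, 6, 9); Column gets 7.
- c2 → Player 1 plays D (best of 7, 7, 0, 8); Column gets 0.
- c3 → Player 1 plays A (best of 9, 7, 6, 2); Column gets 8.
Among 7, 0, 8, the best is 8 at c3. Subgame-perfect outcome: (A, c3) with payoffs (9, 8).
Under simultaneous play:
Player 1's best replies: c1→D; c2→D; c3→A.
Column's best replies: A→c1; B→c2; C→c1; D→c1.
Only (D, c1) has each player best-responding; Nash payoffs (9, 7).
Column's commitment gain: 8 − 7 = 1.

1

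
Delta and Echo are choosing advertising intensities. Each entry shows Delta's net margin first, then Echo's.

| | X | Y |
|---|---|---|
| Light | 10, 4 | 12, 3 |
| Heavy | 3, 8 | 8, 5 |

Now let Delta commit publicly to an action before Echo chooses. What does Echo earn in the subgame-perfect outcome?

4

Backward induction with Delta moving first.
- Light → Echo plays X (best of 4, 3); Delta gets 10.
- Heavy → Echo plays X (best of 8, 5); Delta gets 3.
Maximizing over 10, 3, Delta chooses Light. Subgame-perfect outcome: (Light, X) with payoffs (10, 4).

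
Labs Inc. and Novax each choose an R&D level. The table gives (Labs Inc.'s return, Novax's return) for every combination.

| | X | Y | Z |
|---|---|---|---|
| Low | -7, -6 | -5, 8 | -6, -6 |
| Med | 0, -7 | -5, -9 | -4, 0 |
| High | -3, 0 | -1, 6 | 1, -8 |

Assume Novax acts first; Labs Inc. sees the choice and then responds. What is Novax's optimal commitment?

Solve by backward induction (Novax leads).
- X → Labs Inc. plays Med (best of -7, 0, -3); Novax gets -7.
- Y → Labs Inc. plays High (best of -5, -5, -1); Novax gets 6.
- Z → Labs Inc. plays High (best of -6, -4, 1); Novax gets -8.
Maximizing over -7, 6, -8, Novax chooses Y. Subgame-perfect outcome: (High, Y) with payoffs (-1, 6).

Y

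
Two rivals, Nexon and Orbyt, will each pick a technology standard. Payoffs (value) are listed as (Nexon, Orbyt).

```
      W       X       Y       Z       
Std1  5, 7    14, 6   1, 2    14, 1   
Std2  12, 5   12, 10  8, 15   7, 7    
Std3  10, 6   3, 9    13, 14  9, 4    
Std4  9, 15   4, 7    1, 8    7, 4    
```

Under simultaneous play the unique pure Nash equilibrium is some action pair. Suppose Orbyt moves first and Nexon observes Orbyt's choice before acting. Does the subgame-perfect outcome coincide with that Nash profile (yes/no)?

Backward induction with Orbyt moving first.
- W: BR = Std2, leader payoff 5.
- X: BR = Std1, leader payoff 6.
- Y: BR = Std3, leader payoff 14.
- Z: BR = Std1, leader payoff 1.
Orbyt's induced payoffs are 5, 6, 14, 1, so Orbyt commits to Y. Subgame-perfect outcome: (Std3, Y) with payoffs (13, 14).
Now find the simultaneous Nash equilibrium.
Nexon's best replies: W→Std2; X→Std1; Y→Std3; Z→Std1.
Orbyt's best replies: Std1→W; Std2→Y; Std3→Y; Std4→W.
Only (Std3, Y) has each player best-responding; Nash payoffs (13, 14).
Sequential outcome (Std3, Y) coincides with the Nash profile (Std3, Y).

yes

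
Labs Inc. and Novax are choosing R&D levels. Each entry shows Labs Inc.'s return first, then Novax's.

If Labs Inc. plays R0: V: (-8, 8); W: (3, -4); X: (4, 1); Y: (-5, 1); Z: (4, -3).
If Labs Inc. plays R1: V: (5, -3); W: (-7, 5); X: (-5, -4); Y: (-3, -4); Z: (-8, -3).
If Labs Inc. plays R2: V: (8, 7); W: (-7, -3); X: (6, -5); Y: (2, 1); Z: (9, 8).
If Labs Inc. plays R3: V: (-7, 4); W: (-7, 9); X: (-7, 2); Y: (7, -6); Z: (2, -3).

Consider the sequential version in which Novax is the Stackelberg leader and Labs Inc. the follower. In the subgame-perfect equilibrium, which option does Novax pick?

Labs Inc. best-responds to each possible Novax move:
- V → Labs Inc. plays R2 (best of -8, 5, 8, -7); Novax gets 7.
- W → Labs Inc. plays R0 (best of 3, -7, -7, -7); Novax gets -4.
- X → Labs Inc. plays R2 (best of 4, -5, 6, -7); Novax gets -5.
- Y → Labs Inc. plays R3 (best of -5, -3, 2, 7); Novax gets -6.
- Z → Labs Inc. plays R2 (best of 4, -8, 9, 2); Novax gets 8.
Among 7, -4, -5, -6, 8, the best is 8 at Z. Subgame-perfect outcome: (R2, Z) with payoffs (9, 8).

Z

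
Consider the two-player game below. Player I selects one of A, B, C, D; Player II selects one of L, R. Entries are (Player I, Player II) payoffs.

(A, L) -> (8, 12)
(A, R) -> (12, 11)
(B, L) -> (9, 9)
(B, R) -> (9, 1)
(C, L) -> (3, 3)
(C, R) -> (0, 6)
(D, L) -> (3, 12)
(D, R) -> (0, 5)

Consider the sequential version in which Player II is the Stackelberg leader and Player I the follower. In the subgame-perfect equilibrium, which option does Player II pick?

Work backward from Player I's decision.
- L: BR = B, leader payoff 9.
- R: BR = A, leader payoff 11.
Player II's induced payoffs are 9, 11, so Player II commits to R. Subgame-perfect outcome: (A, R) with payoffs (12, 11).

R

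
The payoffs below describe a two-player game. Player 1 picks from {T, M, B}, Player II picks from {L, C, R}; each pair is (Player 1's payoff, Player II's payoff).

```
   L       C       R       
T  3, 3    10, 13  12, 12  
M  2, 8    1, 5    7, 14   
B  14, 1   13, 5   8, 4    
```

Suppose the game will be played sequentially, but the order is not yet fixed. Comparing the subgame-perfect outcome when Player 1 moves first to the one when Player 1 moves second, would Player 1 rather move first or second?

If Player 1 leads: Player II's best replies are T→C, M→R, B→C; Player 1's induced payoffs 10, 7, 13; outcome (B, C), payoffs (13, 5).
If Player II leads: Player 1's best replies are L→B, C→B, R→T; Player II's induced payoffs 1, 5, 12; outcome (T, R), payoffs (12, 12).
Player 1 gets 13 moving first and 12 moving second, so Player 1 prefers to move first.

first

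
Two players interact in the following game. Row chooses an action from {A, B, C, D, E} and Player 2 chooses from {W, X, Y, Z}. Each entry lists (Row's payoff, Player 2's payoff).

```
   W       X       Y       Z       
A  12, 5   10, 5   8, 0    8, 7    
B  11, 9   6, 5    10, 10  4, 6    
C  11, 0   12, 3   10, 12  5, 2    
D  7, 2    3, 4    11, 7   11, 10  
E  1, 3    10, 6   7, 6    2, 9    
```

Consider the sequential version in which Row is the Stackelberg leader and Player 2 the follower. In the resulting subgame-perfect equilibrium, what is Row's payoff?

11

Work backward from Player 2's decision.
- A → Player 2 plays Z (best of 5, 5, 0, 7); Row gets 8.
- B → Player 2 plays Y (best of 9, 5, 10, 6); Row gets 10.
- C → Player 2 plays Y (best of 0, 3, 12, 2); Row gets 10.
- D → Player 2 plays Z (best of 2, 4, 7, 10); Row gets 11.
- E → Player 2 plays Z (best of 3, 6, 6, 9); Row gets 2.
Maximizing over 8, 10, 10, 11, 2, Row chooses D. Subgame-perfect outcome: (D, Z) with payoffs (11, 10).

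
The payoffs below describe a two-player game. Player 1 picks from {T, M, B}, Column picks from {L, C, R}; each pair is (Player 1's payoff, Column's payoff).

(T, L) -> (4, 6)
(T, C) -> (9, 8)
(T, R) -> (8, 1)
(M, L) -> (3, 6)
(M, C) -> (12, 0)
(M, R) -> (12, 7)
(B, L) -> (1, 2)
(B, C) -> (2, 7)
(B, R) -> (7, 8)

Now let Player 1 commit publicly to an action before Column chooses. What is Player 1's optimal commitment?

Work backward from Column's decision.
- T: BR = C, leader payoff 9.
- M: BR = R, leader payoff 12.
- B: BR = R, leader payoff 7.
Player 1's induced payoffs are 9, 12, 7, so Player 1 commits to M. Subgame-perfect outcome: (M, R) with payoffs (12, 7).

M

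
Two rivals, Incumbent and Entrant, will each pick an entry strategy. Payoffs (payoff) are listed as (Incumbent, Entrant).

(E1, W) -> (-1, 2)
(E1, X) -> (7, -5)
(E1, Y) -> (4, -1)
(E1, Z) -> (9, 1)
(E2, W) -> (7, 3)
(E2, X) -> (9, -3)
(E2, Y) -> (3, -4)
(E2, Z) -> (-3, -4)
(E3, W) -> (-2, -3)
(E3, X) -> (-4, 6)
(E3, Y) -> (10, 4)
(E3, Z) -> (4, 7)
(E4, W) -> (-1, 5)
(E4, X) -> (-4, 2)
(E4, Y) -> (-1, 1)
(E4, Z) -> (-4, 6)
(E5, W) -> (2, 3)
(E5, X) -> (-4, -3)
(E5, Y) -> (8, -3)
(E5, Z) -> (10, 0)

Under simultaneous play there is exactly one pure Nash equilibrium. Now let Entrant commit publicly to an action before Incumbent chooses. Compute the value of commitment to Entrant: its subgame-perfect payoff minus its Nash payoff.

1

Solve by backward induction (Entrant leads).
- W: BR = E2, leader payoff 3.
- X: BR = E2, leader payoff -3.
- Y: BR = E3, leader payoff 4.
- Z: BR = E5, leader payoff 0.
Entrant's induced payoffs are 3, -3, 4, 0, so Entrant commits to Y. Subgame-perfect outcome: (E3, Y) with payoffs (10, 4).
Under simultaneous play:
Incumbent's best replies: W→E2; X→E2; Y→E3; Z→E5.
Entrant's best replies: E1→W; E2→W; E3→Z; E4→Z; E5→W.
Only (E2, W) has each player best-responding; Nash payoffs (7, 3).
Entrant's commitment gain: 4 − 3 = 1.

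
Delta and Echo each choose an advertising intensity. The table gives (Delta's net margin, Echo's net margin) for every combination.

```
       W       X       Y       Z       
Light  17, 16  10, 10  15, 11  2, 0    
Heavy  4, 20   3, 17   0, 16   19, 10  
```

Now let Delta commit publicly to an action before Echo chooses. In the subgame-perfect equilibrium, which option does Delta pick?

Light

Work backward from Echo's decision.
- Light → Echo plays W (best of 16, 10, 11, 0); Delta gets 17.
- Heavy → Echo plays W (best of 20, 17, 16, 10); Delta gets 4.
Delta's induced payoffs are 17, 4, so Delta commits to Light. Subgame-perfect outcome: (Light, W) with payoffs (17, 16).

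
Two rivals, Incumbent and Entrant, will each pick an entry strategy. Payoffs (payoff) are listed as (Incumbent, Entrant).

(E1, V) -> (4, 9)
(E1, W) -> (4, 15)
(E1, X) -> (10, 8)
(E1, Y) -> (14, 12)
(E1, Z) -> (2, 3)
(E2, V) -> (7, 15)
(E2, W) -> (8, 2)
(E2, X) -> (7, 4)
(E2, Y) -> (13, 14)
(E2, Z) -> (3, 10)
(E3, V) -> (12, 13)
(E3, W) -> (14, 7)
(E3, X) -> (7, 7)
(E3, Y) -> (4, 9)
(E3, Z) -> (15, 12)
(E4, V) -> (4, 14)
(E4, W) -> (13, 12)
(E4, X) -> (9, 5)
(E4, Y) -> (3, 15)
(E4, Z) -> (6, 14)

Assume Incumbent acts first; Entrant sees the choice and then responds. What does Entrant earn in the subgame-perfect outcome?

Solve by backward induction (Incumbent leads).
- E1: Entrant compares 9, 15, 8, 12, 3 and picks W; Incumbent would get 4.
- E2: Entrant compares 15, 2, 4, 14, 10 and picks V; Incumbent would get 7.
- E3: Entrant compares 13, 7, 7, 9, 12 and picks V; Incumbent would get 12.
- E4: Entrant compares 14, 12, 5, 15, 14 and picks Y; Incumbent would get 3.
Among 4, 7, 12, 3, the best is 12 at E3. Subgame-perfect outcome: (E3, V) with payoffs (12, 13).

13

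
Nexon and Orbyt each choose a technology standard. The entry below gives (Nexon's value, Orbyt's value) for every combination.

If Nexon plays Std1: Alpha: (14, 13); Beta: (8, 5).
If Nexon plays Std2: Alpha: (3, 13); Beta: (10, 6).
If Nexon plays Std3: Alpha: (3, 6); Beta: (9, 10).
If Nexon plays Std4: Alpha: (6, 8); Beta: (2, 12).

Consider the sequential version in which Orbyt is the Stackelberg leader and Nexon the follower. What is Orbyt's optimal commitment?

Backward induction with Orbyt moving first.
- Alpha → Nexon plays Std1 (best of 14, 3, 3, 6); Orbyt gets 13.
- Beta → Nexon plays Std2 (best of 8, 10, 9, 2); Orbyt gets 6.
Among 13, 6, the best is 13 at Alpha. Subgame-perfect outcome: (Std1, Alpha) with payoffs (14, 13).

Alpha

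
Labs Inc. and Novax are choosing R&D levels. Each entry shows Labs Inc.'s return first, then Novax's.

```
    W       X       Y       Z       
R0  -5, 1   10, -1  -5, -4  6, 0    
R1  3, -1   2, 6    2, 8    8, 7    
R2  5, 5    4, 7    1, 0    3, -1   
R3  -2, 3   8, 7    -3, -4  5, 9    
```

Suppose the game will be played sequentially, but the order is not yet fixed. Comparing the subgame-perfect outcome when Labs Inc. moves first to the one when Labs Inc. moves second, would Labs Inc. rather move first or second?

first

If Labs Inc. leads: Novax's best replies are R0→W, R1→Y, R2→X, R3→Z; Labs Inc.'s induced payoffs -5, 2, 4, 5; outcome (R3, Z), payoffs (5, 9).
If Novax leads: Labs Inc.'s best replies are W→R2, X→R0, Y→R1, Z→R1; Novax's induced payoffs 5, -1, 8, 7; outcome (R1, Y), payoffs (2, 8).
Labs Inc. gets 5 moving first and 2 moving second, so Labs Inc. prefers to move first.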